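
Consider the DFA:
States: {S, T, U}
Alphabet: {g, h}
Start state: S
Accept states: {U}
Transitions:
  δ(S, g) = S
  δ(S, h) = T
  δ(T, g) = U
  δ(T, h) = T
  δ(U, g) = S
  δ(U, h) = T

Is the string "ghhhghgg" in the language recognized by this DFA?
Processing string "ghhhghgg":
  S --g--> S
  S --h--> T
  T --h--> T
  T --h--> T
  T --g--> U
  U --h--> T
  T --g--> U
  U --g--> S
Final state: S
Accept states: {U}
No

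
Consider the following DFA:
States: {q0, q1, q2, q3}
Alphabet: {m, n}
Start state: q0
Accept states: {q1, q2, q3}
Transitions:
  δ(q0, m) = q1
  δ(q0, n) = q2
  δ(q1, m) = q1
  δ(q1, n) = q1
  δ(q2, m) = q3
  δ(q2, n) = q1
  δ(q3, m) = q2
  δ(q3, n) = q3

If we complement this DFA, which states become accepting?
Complement accept states = All states \ Original accept states
= {q0, q1, q2, q3} \ {q1, q2, q3}
{q0}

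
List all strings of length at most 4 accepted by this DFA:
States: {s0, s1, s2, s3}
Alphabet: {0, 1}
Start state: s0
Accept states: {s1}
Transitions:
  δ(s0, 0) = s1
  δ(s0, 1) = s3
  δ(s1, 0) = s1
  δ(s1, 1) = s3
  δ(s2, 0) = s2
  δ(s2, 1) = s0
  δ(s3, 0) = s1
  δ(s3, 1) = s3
0, 00, 10, 000, 010, 100, 110, 0000, 0010, 0100, 0110, 1000, 1010, 1100, 1110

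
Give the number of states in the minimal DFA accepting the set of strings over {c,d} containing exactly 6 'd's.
By Myhill–Nerode, count the distinguishable equivalence classes: 8 classes — having seen 0, 1, …, 6, or >6 copies of 'd'; the count-6 class is the only accepting one and >6 is dead.
8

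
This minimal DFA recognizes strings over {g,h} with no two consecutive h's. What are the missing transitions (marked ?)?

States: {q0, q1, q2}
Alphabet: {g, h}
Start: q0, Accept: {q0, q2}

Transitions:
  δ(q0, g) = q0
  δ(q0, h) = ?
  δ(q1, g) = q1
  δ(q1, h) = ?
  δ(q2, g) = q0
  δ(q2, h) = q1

From the language and accept set, identify what each state tracks — q0: last symbol not h (ok); q1: saw hh (dead); q2: last symbol h (ok).
Each missing δ(q, a) is the state matching the new tracked value after reading a.
δ(q0, h) = q2; δ(q1, h) = q1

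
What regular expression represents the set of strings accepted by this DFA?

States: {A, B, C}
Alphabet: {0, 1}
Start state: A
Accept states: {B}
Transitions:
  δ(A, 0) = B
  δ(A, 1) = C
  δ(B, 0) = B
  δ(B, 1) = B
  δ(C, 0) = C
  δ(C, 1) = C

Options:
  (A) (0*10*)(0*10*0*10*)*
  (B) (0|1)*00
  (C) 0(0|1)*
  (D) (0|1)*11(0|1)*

Check each option against the DFA on short strings; one disagreement eliminates an option:
  (A) (0*10*)(0*10*0*10*)*: on '0' the DFA goes A → B and accepts (B ∈ Accept), but the regex does not match it → eliminate
  (B) (0|1)*00: on '0' the DFA goes A → B and accepts (B ∈ Accept), but the regex does not match it → eliminate
  (C) 0(0|1)*: agrees with the DFA on every string of length ≤ 6
  (D) (0|1)*11(0|1)*: on '0' the DFA goes A → B and accepts (B ∈ Accept), but the regex does not match it → eliminate
Only (C) is consistent with the DFA.
(C) 0(0|1)*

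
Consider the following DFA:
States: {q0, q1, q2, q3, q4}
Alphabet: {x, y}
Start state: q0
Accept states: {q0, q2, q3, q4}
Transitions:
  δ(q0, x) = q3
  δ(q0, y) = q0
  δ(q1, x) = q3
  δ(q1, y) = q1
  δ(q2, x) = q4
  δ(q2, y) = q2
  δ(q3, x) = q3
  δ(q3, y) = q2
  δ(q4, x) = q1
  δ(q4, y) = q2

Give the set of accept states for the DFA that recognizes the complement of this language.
Complement accept states = All states \ Original accept states
= {q0, q1, q2, q3, q4} \ {q0, q2, q3, q4}
{q1}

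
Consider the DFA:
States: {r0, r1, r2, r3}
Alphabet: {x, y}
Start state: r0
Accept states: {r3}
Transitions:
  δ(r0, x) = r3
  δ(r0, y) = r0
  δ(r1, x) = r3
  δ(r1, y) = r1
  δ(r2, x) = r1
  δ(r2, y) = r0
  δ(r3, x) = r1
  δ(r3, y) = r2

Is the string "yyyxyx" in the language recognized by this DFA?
Processing string "yyyxyx":
  r0 --y--> r0
  r0 --y--> r0
  r0 --y--> r0
  r0 --x--> r3
  r3 --y--> r2
  r2 --x--> r1
Final state: r1
Accept states: {r3}
No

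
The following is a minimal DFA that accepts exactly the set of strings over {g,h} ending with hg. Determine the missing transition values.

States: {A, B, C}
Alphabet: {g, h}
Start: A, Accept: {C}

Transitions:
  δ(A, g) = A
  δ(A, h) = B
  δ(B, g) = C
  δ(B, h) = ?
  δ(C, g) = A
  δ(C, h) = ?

From the language and accept set, identify what each state tracks — A: no suffix match; B: one trailing h; C: suffix is hg.
Each missing δ(q, a) is the state matching the new tracked value after reading a.
δ(B, h) = B; δ(C, h) = B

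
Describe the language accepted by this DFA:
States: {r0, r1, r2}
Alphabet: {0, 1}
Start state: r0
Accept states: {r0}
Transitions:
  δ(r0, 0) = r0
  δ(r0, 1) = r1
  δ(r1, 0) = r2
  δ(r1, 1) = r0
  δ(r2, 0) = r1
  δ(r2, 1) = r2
Testing a few strings:
  '00' → accept
  '0' → accept
  '1' → reject
  '0100' → reject
State roles: r0=value ≡ 0 (mod 3); r1=value ≡ 1 (mod 3); r2=value ≡ 2 (mod 3)
All binary strings representing a multiple of 3 (read in base 2; leading zeros allowed and ε counts as 0)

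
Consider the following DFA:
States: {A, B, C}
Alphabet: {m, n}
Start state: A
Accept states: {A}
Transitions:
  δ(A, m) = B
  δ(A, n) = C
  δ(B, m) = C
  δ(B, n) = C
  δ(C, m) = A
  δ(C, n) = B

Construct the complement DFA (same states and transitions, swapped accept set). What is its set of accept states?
Complement accept states = All states \ Original accept states
= {A, B, C} \ {A}
{B, C}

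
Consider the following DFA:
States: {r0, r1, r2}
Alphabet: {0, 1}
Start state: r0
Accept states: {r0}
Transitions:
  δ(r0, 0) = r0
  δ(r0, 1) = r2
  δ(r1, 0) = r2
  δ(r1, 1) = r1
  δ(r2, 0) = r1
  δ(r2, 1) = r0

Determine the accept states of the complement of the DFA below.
Complement accept states = All states \ Original accept states
= {r0, r1, r2} \ {r0}
{r1, r2}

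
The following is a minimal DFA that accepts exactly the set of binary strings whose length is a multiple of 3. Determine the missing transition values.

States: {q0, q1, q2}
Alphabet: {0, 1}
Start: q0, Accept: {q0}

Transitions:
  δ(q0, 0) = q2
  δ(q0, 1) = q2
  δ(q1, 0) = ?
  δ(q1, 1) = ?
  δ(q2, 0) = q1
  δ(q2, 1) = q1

From the language and accept set, identify what each state tracks — q0: length ≡ 0 (mod 3); q1: length ≡ 2 (mod 3); q2: length ≡ 1 (mod 3).
Each missing δ(q, a) is the state matching the new tracked value after reading a.
δ(q1, 0) = q0; δ(q1, 1) = q0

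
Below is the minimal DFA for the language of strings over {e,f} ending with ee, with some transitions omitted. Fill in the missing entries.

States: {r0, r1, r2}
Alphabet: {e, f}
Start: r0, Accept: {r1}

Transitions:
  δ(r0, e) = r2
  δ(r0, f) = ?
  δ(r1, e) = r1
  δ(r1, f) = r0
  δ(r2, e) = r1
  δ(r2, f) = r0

From the language and accept set, identify what each state tracks — r0: last symbol not e; r1: two trailing e's; r2: one trailing e.
Each missing δ(q, a) is the state matching the new tracked value after reading a.
δ(r0, f) = r0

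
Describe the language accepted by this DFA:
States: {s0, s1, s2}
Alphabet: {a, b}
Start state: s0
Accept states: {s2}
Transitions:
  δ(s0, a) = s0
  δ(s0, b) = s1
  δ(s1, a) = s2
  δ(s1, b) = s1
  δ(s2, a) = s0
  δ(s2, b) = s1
Testing a few strings:
  'aaa' → reject
  'aa' → reject
  'abb' → reject
  'abba' → accept
State roles: s0=no suffix match; s1=one trailing b; s2=suffix is ba
All strings over {a,b} ending with ba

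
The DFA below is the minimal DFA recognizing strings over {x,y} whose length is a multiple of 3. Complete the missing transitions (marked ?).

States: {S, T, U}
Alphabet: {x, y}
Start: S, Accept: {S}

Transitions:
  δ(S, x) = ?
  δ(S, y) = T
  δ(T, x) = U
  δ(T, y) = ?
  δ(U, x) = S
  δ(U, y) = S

From the language and accept set, identify what each state tracks — S: length ≡ 0 (mod 3); T: length ≡ 1 (mod 3); U: length ≡ 2 (mod 3).
Each missing δ(q, a) is the state matching the new tracked value after reading a.
δ(S, x) = T; δ(T, y) = U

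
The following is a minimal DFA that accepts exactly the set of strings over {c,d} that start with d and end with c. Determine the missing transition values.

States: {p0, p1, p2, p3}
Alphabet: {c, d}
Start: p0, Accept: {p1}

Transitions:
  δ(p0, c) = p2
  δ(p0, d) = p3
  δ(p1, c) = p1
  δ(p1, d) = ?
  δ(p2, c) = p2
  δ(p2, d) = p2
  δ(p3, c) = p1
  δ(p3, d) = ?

From the language and accept set, identify what each state tracks — p0: no input read; p1: started with d, last symbol c; p2: started with c (dead); p3: started with d, last symbol d.
Each missing δ(q, a) is the state matching the new tracked value after reading a.
δ(p1, d) = p3; δ(p3, d) = p3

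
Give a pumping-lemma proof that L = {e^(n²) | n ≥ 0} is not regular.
Assume L is regular with pumping length p. Idea: pumping adds a fixed amount, but gaps between consecutive squares grow.
Choose s = e^(p²) (length p² ≥ p). By the pumping lemma, s = xyz with |xy| ≤ p, |y| > 0, so |y| = k with 1 ≤ k ≤ p. Then |xy²z| = p²+k. Since p² < p²+k ≤ p²+p < (p+1)², the length p²+k lies strictly between consecutive squares, so it is not a perfect square and xy²z ∉ L.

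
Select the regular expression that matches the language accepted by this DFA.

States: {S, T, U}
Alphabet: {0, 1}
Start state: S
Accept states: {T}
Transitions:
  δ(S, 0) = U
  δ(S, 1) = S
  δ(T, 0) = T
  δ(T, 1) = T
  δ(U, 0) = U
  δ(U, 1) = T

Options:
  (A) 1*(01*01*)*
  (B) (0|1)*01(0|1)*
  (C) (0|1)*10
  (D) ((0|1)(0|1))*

Check each option against the DFA on short strings; one disagreement eliminates an option:
  (A) 1*(01*01*)*: on ε the DFA stays in S and rejects (S ∉ Accept), but the regex matches it → eliminate
  (B) (0|1)*01(0|1)*: agrees with the DFA on every string of length ≤ 6
  (C) (0|1)*10: on '01' the DFA goes S → U → T and accepts (T ∈ Accept), but the regex does not match it → eliminate
  (D) ((0|1)(0|1))*: on ε the DFA stays in S and rejects (S ∉ Accept), but the regex matches it → eliminate
Only (B) is consistent with the DFA.
(B) (0|1)*01(0|1)*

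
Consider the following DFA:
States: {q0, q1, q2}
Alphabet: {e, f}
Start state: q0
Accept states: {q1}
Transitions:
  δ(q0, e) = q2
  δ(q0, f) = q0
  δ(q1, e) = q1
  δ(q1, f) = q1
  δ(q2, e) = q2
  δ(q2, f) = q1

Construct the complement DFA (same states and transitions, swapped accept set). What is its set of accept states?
Complement accept states = All states \ Original accept states
= {q0, q1, q2} \ {q1}
{q0, q2}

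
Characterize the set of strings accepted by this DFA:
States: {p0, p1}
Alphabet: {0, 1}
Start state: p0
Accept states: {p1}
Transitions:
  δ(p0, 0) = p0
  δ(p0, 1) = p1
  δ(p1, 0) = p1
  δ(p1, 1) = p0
Testing a few strings:
  '11' → reject
  '00' → reject
  '1' → accept
  '001' → accept
State roles: p0=even number of 1's so far; p1=odd number of 1's so far
All binary strings with an odd number of 1's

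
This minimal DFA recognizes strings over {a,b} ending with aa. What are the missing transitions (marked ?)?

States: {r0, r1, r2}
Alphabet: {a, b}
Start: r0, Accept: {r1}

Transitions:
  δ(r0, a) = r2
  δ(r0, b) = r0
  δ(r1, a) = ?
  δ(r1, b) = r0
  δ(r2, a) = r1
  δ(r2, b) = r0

From the language and accept set, identify what each state tracks — r0: last symbol not a; r1: two trailing a's; r2: one trailing a.
Each missing δ(q, a) is the state matching the new tracked value after reading a.
δ(r1, a) = r1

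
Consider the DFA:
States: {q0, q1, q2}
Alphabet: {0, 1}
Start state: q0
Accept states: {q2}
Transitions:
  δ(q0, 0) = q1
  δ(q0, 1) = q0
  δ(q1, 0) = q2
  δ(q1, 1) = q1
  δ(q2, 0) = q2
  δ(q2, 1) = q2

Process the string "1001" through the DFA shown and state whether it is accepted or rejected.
Processing string "1001":
  q0 --1--> q0
  q0 --0--> q1
  q1 --0--> q2
  q2 --1--> q2
Final state: q2
Accept states: {q2}
Yes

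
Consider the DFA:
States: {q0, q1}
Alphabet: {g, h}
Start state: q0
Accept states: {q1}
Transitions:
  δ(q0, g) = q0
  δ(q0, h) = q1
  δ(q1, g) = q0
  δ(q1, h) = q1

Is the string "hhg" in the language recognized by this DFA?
Processing string "hhg":
  q0 --h--> q1
  q1 --h--> q1
  q1 --g--> q0
Final state: q0
Accept states: {q1}
No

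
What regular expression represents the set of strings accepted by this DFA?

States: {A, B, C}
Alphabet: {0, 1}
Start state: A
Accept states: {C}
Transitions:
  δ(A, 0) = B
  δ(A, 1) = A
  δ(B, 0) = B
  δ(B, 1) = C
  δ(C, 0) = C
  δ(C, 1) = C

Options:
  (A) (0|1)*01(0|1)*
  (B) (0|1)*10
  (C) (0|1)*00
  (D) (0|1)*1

Check each option against the DFA on short strings; one disagreement eliminates an option:
  (A) (0|1)*01(0|1)*: agrees with the DFA on every string of length ≤ 6
  (B) (0|1)*10: on '01' the DFA goes A → B → C and accepts (C ∈ Accept), but the regex does not match it → eliminate
  (C) (0|1)*00: on '00' the DFA goes A → B → B and rejects (B ∉ Accept), but the regex matches it → eliminate
  (D) (0|1)*1: on '1' the DFA goes A → A and rejects (A ∉ Accept), but the regex matches it → eliminate
Only (A) is consistent with the DFA.
(A) (0|1)*01(0|1)*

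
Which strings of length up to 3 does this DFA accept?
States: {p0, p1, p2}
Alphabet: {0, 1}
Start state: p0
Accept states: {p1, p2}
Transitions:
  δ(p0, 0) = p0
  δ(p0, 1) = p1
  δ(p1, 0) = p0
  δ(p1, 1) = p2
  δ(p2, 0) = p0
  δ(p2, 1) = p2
1, 01, 11, 001, 011, 101, 111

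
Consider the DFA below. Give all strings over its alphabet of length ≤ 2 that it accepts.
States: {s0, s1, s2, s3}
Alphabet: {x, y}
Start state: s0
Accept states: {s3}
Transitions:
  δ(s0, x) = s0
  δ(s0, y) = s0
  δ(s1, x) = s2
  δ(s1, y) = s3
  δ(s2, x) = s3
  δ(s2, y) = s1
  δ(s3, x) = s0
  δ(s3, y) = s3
None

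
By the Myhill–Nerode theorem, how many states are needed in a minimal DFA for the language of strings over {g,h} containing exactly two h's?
By Myhill–Nerode, count the distinguishable equivalence classes: four classes — 0, 1, 2, or ≥3 h's seen.
4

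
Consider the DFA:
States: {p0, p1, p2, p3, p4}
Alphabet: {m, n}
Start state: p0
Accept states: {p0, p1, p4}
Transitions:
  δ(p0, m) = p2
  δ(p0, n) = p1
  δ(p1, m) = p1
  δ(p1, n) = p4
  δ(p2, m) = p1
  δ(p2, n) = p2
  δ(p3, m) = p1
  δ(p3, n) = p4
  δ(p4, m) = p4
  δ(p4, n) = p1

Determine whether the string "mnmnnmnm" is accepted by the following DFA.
Processing string "mnmnnmnm":
  p0 --m--> p2
  p2 --n--> p2
  p2 --m--> p1
  p1 --n--> p4
  p4 --n--> p1
  p1 --m--> p1
  p1 --n--> p4
  p4 --m--> p4
Final state: p4
Accept states: {p0, p1, p4}
Yes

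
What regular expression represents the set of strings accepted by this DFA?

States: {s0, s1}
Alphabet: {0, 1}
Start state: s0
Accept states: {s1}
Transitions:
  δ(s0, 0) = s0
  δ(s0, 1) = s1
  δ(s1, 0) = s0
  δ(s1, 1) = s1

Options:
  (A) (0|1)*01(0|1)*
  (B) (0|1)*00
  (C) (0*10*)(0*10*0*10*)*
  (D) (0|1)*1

Check each option against the DFA on short strings; one disagreement eliminates an option:
  (A) (0|1)*01(0|1)*: on '1' the DFA goes s0 → s1 and accepts (s1 ∈ Accept), but the regex does not match it → eliminate
  (B) (0|1)*00: on '1' the DFA goes s0 → s1 and accepts (s1 ∈ Accept), but the regex does not match it → eliminate
  (C) (0*10*)(0*10*0*10*)*: on '10' the DFA goes s0 → s1 → s0 and rejects (s0 ∉ Accept), but the regex matches it → eliminate
  (D) (0|1)*1: agrees with the DFA on every string of length ≤ 6
Only (D) is consistent with the DFA.
(D) (0|1)*1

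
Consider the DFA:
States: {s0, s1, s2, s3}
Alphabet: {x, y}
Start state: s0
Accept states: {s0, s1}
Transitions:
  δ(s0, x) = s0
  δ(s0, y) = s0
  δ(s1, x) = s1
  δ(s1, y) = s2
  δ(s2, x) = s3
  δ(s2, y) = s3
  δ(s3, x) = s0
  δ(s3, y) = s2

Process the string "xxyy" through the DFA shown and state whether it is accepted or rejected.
Processing string "xxyy":
  s0 --x--> s0
  s0 --x--> s0
  s0 --y--> s0
  s0 --y--> s0
Final state: s0
Accept states: {s0, s1}
Yes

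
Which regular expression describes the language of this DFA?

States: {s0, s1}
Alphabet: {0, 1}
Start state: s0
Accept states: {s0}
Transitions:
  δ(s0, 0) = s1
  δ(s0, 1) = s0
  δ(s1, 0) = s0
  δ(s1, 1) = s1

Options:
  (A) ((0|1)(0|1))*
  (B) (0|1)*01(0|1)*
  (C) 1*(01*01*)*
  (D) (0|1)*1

Check each option against the DFA on short strings; one disagreement eliminates an option:
  (A) ((0|1)(0|1))*: on '1' the DFA goes s0 → s0 and accepts (s0 ∈ Accept), but the regex does not match it → eliminate
  (B) (0|1)*01(0|1)*: on ε the DFA stays in s0 and accepts (s0 ∈ Accept), but the regex does not match it → eliminate
  (C) 1*(01*01*)*: agrees with the DFA on every string of length ≤ 6
  (D) (0|1)*1: on ε the DFA stays in s0 and accepts (s0 ∈ Accept), but the regex does not match it → eliminate
Only (C) is consistent with the DFA.
(C) 1*(01*01*)*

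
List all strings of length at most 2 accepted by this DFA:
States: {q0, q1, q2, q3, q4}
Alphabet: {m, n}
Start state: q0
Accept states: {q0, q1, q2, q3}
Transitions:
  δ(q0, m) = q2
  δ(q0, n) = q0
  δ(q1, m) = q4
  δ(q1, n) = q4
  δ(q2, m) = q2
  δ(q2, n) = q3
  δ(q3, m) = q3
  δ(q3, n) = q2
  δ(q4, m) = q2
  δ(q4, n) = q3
ε, m, n, mm, mn, nm, nn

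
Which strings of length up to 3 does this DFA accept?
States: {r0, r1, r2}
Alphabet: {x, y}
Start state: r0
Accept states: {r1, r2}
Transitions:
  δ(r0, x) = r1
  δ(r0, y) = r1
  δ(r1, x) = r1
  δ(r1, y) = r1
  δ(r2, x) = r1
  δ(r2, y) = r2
x, y, xx, xy, yx, yy, xxx, xxy, xyx, xyy, yxx, yxy, yyx, yyy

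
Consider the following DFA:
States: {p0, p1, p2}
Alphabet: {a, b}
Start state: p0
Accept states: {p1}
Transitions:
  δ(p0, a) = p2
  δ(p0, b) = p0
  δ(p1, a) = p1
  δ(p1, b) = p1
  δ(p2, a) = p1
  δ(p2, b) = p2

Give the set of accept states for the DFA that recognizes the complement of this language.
Complement accept states = All states \ Original accept states
= {p0, p1, p2} \ {p1}
{p0, p2}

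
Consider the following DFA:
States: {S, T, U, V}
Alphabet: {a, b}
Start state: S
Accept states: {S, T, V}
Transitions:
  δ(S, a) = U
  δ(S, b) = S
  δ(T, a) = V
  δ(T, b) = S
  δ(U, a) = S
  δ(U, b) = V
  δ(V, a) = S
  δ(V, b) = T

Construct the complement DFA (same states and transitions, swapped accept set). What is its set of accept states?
Complement accept states = All states \ Original accept states
= {S, T, U, V} \ {S, T, V}
{U}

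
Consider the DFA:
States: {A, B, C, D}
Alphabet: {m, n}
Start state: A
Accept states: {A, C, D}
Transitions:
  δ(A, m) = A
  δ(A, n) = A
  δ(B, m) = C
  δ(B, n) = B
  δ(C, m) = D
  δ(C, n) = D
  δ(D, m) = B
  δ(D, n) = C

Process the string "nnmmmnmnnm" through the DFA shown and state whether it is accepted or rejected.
Processing string "nnmmmnmnnm":
  A --n--> A
  A --n--> A
  A --m--> A
  A --m--> A
  A --m--> A
  A --n--> A
  A --m--> A
  A --n--> A
  A --n--> A
  A --m--> A
Final state: A
Accept states: {A, C, D}
Yes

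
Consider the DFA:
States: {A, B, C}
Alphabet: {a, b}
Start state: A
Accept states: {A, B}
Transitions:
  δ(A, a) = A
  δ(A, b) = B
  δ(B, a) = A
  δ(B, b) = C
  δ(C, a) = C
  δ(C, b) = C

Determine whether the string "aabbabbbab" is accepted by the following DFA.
Processing string "aabbabbbab":
  A --a--> A
  A --a--> A
  A --b--> B
  B --b--> C
  C --a--> C
  C --b--> C
  C --b--> C
  C --b--> C
  C --a--> C
  C --b--> C
Final state: C
Accept states: {A, B}
No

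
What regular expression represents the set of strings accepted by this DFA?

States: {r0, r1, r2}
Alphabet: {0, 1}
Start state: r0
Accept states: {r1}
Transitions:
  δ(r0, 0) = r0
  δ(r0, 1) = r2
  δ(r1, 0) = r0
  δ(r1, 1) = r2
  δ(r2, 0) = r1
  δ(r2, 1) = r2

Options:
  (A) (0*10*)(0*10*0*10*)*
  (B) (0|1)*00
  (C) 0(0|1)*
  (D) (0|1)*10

Check each option against the DFA on short strings; one disagreement eliminates an option:
  (A) (0*10*)(0*10*0*10*)*: on '1' the DFA goes r0 → r2 and rejects (r2 ∉ Accept), but the regex matches it → eliminate
  (B) (0|1)*00: on '00' the DFA goes r0 → r0 → r0 and rejects (r0 ∉ Accept), but the regex matches it → eliminate
  (C) 0(0|1)*: on '0' the DFA goes r0 → r0 and rejects (r0 ∉ Accept), but the regex matches it → eliminate
  (D) (0|1)*10: agrees with the DFA on every string of length ≤ 6
Only (D) is consistent with the DFA.
(D) (0|1)*10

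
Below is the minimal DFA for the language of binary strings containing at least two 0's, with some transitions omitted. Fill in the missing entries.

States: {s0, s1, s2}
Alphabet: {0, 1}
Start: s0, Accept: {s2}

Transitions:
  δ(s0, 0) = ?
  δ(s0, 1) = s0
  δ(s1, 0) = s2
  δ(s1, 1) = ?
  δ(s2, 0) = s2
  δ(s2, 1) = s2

From the language and accept set, identify what each state tracks — s0: zero 0's seen; s1: one 0 seen; s2: ≥ two 0's seen.
Each missing δ(q, a) is the state matching the new tracked value after reading a.
δ(s0, 0) = s1; δ(s1, 1) = s1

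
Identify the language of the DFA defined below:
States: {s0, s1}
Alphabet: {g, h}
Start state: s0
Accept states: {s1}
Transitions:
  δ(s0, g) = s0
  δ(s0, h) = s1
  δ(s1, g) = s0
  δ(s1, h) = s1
Testing a few strings:
  'gg' → reject
  'hh' → accept
  'hhh' → accept
  'ghg' → reject
State roles: s0=last symbol not h; s1=last symbol is h
All strings over {g,h} ending with h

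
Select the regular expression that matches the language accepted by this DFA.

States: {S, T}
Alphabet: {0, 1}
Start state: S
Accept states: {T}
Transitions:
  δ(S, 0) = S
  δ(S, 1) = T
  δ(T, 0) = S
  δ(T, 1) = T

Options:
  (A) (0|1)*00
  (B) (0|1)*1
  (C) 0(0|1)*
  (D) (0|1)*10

Check each option against the DFA on short strings; one disagreement eliminates an option:
  (A) (0|1)*00: on '1' the DFA goes S → T and accepts (T ∈ Accept), but the regex does not match it → eliminate
  (B) (0|1)*1: agrees with the DFA on every string of length ≤ 6
  (C) 0(0|1)*: on '0' the DFA goes S → S and rejects (S ∉ Accept), but the regex matches it → eliminate
  (D) (0|1)*10: on '1' the DFA goes S → T and accepts (T ∈ Accept), but the regex does not match it → eliminate
Only (B) is consistent with the DFA.
(B) (0|1)*1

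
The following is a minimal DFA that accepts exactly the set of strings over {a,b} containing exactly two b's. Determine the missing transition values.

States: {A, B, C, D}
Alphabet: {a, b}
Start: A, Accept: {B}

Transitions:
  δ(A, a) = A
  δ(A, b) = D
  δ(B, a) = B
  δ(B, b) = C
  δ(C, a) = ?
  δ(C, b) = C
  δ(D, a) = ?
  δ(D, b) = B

From the language and accept set, identify what each state tracks — A: zero b's; B: two b's; C: ≥ three b's (dead); D: one b.
Each missing δ(q, a) is the state matching the new tracked value after reading a.
δ(C, a) = C; δ(D, a) = D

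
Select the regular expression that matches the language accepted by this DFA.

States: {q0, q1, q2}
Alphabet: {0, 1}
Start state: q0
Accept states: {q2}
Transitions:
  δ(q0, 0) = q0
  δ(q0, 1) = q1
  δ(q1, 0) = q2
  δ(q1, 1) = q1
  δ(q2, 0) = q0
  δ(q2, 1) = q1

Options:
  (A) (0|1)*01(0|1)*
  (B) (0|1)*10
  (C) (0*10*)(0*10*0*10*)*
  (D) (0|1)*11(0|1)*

Check each option against the DFA on short strings; one disagreement eliminates an option:
  (A) (0|1)*01(0|1)*: on '01' the DFA goes q0 → q0 → q1 and rejects (q1 ∉ Accept), but the regex matches it → eliminate
  (B) (0|1)*10: agrees with the DFA on every string of length ≤ 6
  (C) (0*10*)(0*10*0*10*)*: on '1' the DFA goes q0 → q1 and rejects (q1 ∉ Accept), but the regex matches it → eliminate
  (D) (0|1)*11(0|1)*: on '10' the DFA goes q0 → q1 → q2 and accepts (q2 ∈ Accept), but the regex does not match it → eliminate
Only (B) is consistent with the DFA.
(B) (0|1)*10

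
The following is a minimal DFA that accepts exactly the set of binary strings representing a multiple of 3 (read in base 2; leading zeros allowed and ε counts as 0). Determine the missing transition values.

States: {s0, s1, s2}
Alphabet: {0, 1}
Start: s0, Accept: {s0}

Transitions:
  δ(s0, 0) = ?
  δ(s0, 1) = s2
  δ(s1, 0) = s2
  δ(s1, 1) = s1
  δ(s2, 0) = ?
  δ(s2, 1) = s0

From the language and accept set, identify what each state tracks — s0: value ≡ 0 (mod 3); s1: value ≡ 2 (mod 3); s2: value ≡ 1 (mod 3).
Each missing δ(q, a) is the state matching the new tracked value after reading a.
δ(s0, 0) = s0; δ(s2, 0) = s1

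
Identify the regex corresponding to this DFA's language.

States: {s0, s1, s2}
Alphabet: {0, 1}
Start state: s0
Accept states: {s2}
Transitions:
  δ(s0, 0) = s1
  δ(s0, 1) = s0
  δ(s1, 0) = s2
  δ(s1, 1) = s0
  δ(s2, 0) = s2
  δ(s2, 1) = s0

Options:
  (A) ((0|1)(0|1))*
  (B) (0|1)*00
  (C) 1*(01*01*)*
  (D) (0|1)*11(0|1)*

Check each option against the DFA on short strings; one disagreement eliminates an option:
  (A) ((0|1)(0|1))*: on ε the DFA stays in s0 and rejects (s0 ∉ Accept), but the regex matches it → eliminate
  (B) (0|1)*00: agrees with the DFA on every string of length ≤ 6
  (C) 1*(01*01*)*: on ε the DFA stays in s0 and rejects (s0 ∉ Accept), but the regex matches it → eliminate
  (D) (0|1)*11(0|1)*: on '00' the DFA goes s0 → s1 → s2 and accepts (s2 ∈ Accept), but the regex does not match it → eliminate
Only (B) is consistent with the DFA.
(B) (0|1)*00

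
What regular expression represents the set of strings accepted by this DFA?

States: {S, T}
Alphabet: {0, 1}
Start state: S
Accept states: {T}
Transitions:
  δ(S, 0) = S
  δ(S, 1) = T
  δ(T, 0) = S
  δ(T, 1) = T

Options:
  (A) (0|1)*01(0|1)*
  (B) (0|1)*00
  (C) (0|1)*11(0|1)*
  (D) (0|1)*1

Check each option against the DFA on short strings; one disagreement eliminates an option:
  (A) (0|1)*01(0|1)*: on '1' the DFA goes S → T and accepts (T ∈ Accept), but the regex does not match it → eliminate
  (B) (0|1)*00: on '1' the DFA goes S → T and accepts (T ∈ Accept), but the regex does not match it → eliminate
  (C) (0|1)*11(0|1)*: on '1' the DFA goes S → T and accepts (T ∈ Accept), but the regex does not match it → eliminate
  (D) (0|1)*1: agrees with the DFA on every string of length ≤ 6
Only (D) is consistent with the DFA.
(D) (0|1)*1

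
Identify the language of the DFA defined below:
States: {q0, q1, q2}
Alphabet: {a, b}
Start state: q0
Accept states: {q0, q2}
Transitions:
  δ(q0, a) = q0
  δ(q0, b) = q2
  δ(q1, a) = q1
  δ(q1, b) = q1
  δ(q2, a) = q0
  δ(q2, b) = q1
Testing a few strings:
  'bbb' → reject
  'aaa' → accept
  'aa' → accept
  'aaba' → accept
State roles: q0=last symbol not b (ok); q1=saw bb (dead); q2=last symbol b (ok)
All strings over {a,b} with no two consecutive b's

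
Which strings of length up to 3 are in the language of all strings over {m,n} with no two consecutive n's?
ε, m, n, mm, mn, nm, mmm, mmn, mnm, nmm, nmn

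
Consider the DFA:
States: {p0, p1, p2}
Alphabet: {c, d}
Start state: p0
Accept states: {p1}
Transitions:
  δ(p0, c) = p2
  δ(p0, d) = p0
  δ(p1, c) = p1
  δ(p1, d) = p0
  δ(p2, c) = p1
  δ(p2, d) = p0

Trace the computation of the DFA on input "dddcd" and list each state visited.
read 'd': p0 → p0
  read 'd': p0 → p0
  read 'd': p0 → p0
  read 'c': p0 → p2
  read 'd': p2 → p0
p0 -> p0 -> p0 -> p0 -> p2 -> p0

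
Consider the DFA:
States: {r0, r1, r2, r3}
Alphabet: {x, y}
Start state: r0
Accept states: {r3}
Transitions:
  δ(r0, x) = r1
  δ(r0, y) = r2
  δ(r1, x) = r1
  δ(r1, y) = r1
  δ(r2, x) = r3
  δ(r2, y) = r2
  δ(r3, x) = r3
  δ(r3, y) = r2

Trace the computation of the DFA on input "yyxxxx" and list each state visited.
read 'y': r0 → r2
  read 'y': r2 → r2
  read 'x': r2 → r3
  read 'x': r3 → r3
  read 'x': r3 → r3
  read 'x': r3 → r3
r0 -> r2 -> r2 -> r3 -> r3 -> r3 -> r3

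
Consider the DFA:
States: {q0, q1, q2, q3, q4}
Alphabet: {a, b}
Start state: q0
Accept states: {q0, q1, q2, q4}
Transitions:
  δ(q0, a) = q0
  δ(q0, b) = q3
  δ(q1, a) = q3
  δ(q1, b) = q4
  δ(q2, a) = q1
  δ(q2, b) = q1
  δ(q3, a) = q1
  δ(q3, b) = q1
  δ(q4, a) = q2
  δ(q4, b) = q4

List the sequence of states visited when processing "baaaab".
read 'b': q0 → q3
  read 'a': q3 → q1
  read 'a': q1 → q3
  read 'a': q3 → q1
  read 'a': q1 → q3
  read 'b': q3 → q1
q0 -> q3 -> q1 -> q3 -> q1 -> q3 -> q1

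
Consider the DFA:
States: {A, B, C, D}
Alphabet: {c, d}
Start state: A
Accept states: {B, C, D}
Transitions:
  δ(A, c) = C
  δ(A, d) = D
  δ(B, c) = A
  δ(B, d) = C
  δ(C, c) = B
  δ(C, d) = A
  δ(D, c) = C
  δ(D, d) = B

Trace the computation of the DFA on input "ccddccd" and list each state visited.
read 'c': A → C
  read 'c': C → B
  read 'd': B → C
  read 'd': C → A
  read 'c': A → C
  read 'c': C → B
  read 'd': B → C
A -> C -> B -> C -> A -> C -> B -> C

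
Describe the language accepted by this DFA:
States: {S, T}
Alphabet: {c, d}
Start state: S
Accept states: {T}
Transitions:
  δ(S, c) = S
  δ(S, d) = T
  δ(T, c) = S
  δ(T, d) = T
Testing a few strings:
  'c' → reject
  'dcd' → accept
  'ccd' → accept
  'dd' → accept
State roles: S=last symbol not d; T=last symbol is d
All strings over {c,d} ending with d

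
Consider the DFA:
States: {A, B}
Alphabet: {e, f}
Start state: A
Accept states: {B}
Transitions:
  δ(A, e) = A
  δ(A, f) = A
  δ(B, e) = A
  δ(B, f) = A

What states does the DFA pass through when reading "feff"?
read 'f': A → A
  read 'e': A → A
  read 'f': A → A
  read 'f': A → A
A -> A -> A -> A -> A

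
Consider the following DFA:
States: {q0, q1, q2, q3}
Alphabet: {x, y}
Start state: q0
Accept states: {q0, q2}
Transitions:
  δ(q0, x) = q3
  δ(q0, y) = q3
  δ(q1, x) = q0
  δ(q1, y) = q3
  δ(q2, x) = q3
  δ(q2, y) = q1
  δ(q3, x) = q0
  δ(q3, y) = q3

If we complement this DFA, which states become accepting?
Complement accept states = All states \ Original accept states
= {q0, q1, q2, q3} \ {q0, q2}
{q1, q3}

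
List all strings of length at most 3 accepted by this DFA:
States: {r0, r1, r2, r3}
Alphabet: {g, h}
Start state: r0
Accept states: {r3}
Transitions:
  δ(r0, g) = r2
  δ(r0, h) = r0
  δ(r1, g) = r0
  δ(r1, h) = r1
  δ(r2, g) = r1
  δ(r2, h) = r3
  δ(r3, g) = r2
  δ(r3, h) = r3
gh, ghh, hgh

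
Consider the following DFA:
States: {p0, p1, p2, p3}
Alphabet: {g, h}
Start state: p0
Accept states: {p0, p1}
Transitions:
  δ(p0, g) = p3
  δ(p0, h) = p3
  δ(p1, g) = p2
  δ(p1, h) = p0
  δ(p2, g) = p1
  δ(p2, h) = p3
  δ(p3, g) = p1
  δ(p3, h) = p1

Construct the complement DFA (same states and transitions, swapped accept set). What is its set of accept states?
Complement accept states = All states \ Original accept states
= {p0, p1, p2, p3} \ {p0, p1}
{p2, p3}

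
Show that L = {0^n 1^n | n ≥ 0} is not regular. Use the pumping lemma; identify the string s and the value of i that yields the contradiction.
Assume L is regular with pumping length p. Idea: pumping the 0-block changes the count balance.
Choose s = 0^p 1^p (length 2p ≥ p). By the pumping lemma, s = xyz with |xy| ≤ p, |y| > 0. So y = 0^k for some k > 0 (since xy is entirely within the 0's). Pumping gives xy²z = 0^(p+k) 1^p, which is not in L since p+k ≠ p.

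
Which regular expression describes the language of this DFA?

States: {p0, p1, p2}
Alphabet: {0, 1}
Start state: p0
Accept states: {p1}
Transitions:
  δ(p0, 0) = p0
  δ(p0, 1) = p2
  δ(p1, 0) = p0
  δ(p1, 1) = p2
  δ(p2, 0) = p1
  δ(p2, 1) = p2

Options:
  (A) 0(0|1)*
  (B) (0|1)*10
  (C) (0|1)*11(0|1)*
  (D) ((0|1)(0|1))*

Check each option against the DFA on short strings; one disagreement eliminates an option:
  (A) 0(0|1)*: on '0' the DFA goes p0 → p0 and rejects (p0 ∉ Accept), but the regex matches it → eliminate
  (B) (0|1)*10: agrees with the DFA on every string of length ≤ 6
  (C) (0|1)*11(0|1)*: on '10' the DFA goes p0 → p2 → p1 and accepts (p1 ∈ Accept), but the regex does not match it → eliminate
  (D) ((0|1)(0|1))*: on ε the DFA stays in p0 and rejects (p0 ∉ Accept), but the regex matches it → eliminate
Only (B) is consistent with the DFA.
(B) (0|1)*10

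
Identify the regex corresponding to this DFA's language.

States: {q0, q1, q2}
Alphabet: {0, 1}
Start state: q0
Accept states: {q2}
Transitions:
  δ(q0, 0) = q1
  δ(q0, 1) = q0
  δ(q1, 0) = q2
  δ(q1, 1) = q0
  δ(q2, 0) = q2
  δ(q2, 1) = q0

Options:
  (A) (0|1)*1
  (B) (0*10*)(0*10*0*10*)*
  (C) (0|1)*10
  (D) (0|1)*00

Check each option against the DFA on short strings; one disagreement eliminates an option:
  (A) (0|1)*1: on '1' the DFA goes q0 → q0 and rejects (q0 ∉ Accept), but the regex matches it → eliminate
  (B) (0*10*)(0*10*0*10*)*: on '1' the DFA goes q0 → q0 and rejects (q0 ∉ Accept), but the regex matches it → eliminate
  (C) (0|1)*10: on '00' the DFA goes q0 → q1 → q2 and accepts (q2 ∈ Accept), but the regex does not match it → eliminate
  (D) (0|1)*00: agrees with the DFA on every string of length ≤ 6
Only (D) is consistent with the DFA.
(D) (0|1)*00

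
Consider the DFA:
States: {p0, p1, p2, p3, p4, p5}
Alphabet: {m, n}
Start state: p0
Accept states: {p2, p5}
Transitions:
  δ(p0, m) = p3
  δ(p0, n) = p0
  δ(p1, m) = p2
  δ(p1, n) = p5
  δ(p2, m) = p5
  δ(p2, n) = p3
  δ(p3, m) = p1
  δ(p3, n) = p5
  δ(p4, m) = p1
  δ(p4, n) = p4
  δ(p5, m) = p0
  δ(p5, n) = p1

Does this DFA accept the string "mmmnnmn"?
Processing string "mmmnnmn":
  p0 --m--> p3
  p3 --m--> p1
  p1 --m--> p2
  p2 --n--> p3
  p3 --n--> p5
  p5 --m--> p0
  p0 --n--> p0
Final state: p0
Accept states: {p2, p5}
No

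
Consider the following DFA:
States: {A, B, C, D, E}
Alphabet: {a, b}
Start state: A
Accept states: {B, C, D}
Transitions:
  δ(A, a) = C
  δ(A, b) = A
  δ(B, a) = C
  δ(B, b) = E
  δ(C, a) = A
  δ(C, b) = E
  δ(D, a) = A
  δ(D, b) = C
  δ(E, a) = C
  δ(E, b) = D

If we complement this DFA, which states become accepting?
Complement accept states = All states \ Original accept states
= {A, B, C, D, E} \ {B, C, D}
{A, E}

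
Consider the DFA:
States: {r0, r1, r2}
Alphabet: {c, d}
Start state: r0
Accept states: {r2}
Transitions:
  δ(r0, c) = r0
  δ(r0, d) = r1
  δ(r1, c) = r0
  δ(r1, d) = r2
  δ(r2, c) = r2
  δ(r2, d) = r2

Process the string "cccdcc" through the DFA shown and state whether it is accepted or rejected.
Processing string "cccdcc":
  r0 --c--> r0
  r0 --c--> r0
  r0 --c--> r0
  r0 --d--> r1
  r1 --c--> r0
  r0 --c--> r0
Final state: r0
Accept states: {r2}
No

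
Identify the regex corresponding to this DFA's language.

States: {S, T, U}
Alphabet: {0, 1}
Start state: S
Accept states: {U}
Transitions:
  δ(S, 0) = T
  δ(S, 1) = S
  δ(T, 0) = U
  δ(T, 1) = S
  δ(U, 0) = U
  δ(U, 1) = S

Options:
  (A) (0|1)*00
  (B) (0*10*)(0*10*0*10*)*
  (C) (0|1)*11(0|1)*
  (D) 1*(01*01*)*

Check each option against the DFA on short strings; one disagreement eliminates an option:
  (A) (0|1)*00: agrees with the DFA on every string of length ≤ 6
  (B) (0*10*)(0*10*0*10*)*: on '1' the DFA goes S → S and rejects (S ∉ Accept), but the regex matches it → eliminate
  (C) (0|1)*11(0|1)*: on '00' the DFA goes S → T → U and accepts (U ∈ Accept), but the regex does not match it → eliminate
  (D) 1*(01*01*)*: on ε the DFA stays in S and rejects (S ∉ Accept), but the regex matches it → eliminate
Only (A) is consistent with the DFA.
(A) (0|1)*00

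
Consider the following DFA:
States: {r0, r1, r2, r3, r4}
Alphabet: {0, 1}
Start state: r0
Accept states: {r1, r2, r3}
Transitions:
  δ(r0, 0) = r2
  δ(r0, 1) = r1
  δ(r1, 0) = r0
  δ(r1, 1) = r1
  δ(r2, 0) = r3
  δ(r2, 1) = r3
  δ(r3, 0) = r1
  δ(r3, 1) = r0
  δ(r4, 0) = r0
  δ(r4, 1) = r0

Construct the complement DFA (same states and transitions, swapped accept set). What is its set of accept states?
Complement accept states = All states \ Original accept states
= {r0, r1, r2, r3, r4} \ {r1, r2, r3}
{r0, r4}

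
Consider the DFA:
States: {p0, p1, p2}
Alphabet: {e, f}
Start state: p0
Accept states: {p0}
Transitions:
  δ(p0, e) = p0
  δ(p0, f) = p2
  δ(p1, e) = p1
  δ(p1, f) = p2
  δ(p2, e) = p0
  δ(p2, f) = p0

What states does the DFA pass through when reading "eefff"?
read 'e': p0 → p0
  read 'e': p0 → p0
  read 'f': p0 → p2
  read 'f': p2 → p0
  read 'f': p0 → p2
p0 -> p0 -> p0 -> p2 -> p0 -> p2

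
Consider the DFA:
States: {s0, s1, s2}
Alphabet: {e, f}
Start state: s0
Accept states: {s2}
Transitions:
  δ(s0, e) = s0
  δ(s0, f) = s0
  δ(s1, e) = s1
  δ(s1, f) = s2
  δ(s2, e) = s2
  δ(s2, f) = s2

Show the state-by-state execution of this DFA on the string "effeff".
read 'e': s0 → s0
  read 'f': s0 → s0
  read 'f': s0 → s0
  read 'e': s0 → s0
  read 'f': s0 → s0
  read 'f': s0 → s0
s0 -> s0 -> s0 -> s0 -> s0 -> s0 -> s0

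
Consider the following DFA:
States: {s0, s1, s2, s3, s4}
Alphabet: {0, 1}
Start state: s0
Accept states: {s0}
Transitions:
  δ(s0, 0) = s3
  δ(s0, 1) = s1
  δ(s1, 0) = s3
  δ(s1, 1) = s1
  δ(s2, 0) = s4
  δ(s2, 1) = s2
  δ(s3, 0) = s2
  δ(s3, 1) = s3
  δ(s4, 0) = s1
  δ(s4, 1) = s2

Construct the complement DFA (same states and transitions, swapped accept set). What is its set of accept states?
Complement accept states = All states \ Original accept states
= {s0, s1, s2, s3, s4} \ {s0}
{s1, s2, s3, s4}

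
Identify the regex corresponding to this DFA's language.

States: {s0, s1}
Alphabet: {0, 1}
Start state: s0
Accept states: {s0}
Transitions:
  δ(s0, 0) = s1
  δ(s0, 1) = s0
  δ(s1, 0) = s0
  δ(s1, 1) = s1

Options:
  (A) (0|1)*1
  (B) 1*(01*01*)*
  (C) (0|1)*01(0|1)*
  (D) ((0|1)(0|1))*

Check each option against the DFA on short strings; one disagreement eliminates an option:
  (A) (0|1)*1: on ε the DFA stays in s0 and accepts (s0 ∈ Accept), but the regex does not match it → eliminate
  (B) 1*(01*01*)*: agrees with the DFA on every string of length ≤ 6
  (C) (0|1)*01(0|1)*: on ε the DFA stays in s0 and accepts (s0 ∈ Accept), but the regex does not match it → eliminate
  (D) ((0|1)(0|1))*: on '1' the DFA goes s0 → s0 and accepts (s0 ∈ Accept), but the regex does not match it → eliminate
Only (B) is consistent with the DFA.
(B) 1*(01*01*)*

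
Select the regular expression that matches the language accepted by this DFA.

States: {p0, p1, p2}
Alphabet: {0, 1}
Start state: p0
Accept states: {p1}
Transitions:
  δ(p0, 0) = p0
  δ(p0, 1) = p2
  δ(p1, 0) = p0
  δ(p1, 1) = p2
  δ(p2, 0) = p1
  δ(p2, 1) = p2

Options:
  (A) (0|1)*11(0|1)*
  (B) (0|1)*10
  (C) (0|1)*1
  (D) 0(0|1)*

Check each option against the DFA on short strings; one disagreement eliminates an option:
  (A) (0|1)*11(0|1)*: on '10' the DFA goes p0 → p2 → p1 and accepts (p1 ∈ Accept), but the regex does not match it → eliminate
  (B) (0|1)*10: agrees with the DFA on every string of length ≤ 6
  (C) (0|1)*1: on '1' the DFA goes p0 → p2 and rejects (p2 ∉ Accept), but the regex matches it → eliminate
  (D) 0(0|1)*: on '0' the DFA goes p0 → p0 and rejects (p0 ∉ Accept), but the regex matches it → eliminate
Only (B) is consistent with the DFA.
(B) (0|1)*10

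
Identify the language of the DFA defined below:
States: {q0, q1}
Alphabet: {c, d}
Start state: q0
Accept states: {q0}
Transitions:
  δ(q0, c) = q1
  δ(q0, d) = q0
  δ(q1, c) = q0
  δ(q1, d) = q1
Testing a few strings:
  'dc' → reject
  'dd' → accept
  'cdd' → reject
  'cc' → accept
State roles: q0=even number of c's so far; q1=odd number of c's so far
All strings over {c,d} with an even number of c's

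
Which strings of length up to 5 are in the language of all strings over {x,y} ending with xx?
xx, xxx, yxx, xxxx, xyxx, yxxx, yyxx, xxxxx, xxyxx, xyxxx, xyyxx, yxxxx, yxyxx, yyxxx, yyyxx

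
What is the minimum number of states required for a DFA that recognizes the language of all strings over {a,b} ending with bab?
By Myhill–Nerode, count the distinguishable equivalence classes: 4 classes — one per longest suffix of the input that is a prefix of 'bab' (lengths 0 through 3); only the length-3 class is accepting.
4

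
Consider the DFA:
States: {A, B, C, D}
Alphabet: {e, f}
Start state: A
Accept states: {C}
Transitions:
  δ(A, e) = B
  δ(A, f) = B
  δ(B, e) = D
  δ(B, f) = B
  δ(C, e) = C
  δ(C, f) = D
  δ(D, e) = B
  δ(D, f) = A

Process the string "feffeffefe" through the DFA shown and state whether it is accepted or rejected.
Processing string "feffeffefe":
  A --f--> B
  B --e--> D
  D --f--> A
  A --f--> B
  B --e--> D
  D --f--> A
  A --f--> B
  B --e--> D
  D --f--> A
  A --e--> B
Final state: B
Accept states: {C}
No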